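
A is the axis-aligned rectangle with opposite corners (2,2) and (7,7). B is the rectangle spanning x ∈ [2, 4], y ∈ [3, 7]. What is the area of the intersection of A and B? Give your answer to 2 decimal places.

8.00

|A∩B|: x∈[2,4], y∈[3,7] → 2·4 = 8.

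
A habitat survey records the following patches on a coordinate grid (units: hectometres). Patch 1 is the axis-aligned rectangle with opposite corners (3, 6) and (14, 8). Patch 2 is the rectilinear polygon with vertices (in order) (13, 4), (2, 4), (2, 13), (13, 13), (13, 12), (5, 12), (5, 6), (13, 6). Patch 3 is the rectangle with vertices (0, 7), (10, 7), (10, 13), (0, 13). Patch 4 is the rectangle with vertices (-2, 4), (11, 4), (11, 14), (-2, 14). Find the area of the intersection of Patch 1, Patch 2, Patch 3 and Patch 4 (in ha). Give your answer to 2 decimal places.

The intersection is the polygon with vertices (5,8), (5,7), (3,7), (3,8).
By the shoelace formula its area is 2.00.

2.00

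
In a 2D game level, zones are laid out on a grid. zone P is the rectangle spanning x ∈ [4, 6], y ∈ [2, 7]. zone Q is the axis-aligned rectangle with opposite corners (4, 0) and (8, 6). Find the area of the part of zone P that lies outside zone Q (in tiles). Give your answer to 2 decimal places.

|zone P∩zone Q|: x∈[4,6], y∈[2,6] → 2·4 = 8.
|zone P| = 10.
|zone P ∖ zone Q| = |zone P| − |zone P∩zone Q| = 10 − 8 = 2.00.

2.00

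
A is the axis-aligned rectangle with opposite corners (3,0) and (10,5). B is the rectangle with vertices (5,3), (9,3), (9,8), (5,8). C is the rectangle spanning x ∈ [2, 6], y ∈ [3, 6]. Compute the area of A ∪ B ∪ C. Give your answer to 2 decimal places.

52.00

By inclusion–exclusion:
Individual areas: |A| = 35, |B| = 20, |C| = 12.
|A∩B|: x∈[5,9], y∈[3,5] → 4·2 = 8.
|A∩C|: x∈[3,6], y∈[3,5] → 3·2 = 6.
|B∩C|: x∈[5,6], y∈[3,6] → 1·3 = 3.
|A∩B∩C| = 2.
|A ∪ B ∪ C| = 67 − 17 + 2 = 52.00.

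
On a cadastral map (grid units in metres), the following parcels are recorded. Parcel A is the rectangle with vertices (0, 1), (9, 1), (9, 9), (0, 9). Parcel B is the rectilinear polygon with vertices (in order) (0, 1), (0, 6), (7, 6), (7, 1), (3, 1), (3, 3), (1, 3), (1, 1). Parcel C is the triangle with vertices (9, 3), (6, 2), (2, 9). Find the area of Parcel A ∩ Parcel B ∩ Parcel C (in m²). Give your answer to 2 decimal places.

7.44

The intersection is the polygon with vertices (5.5,6), (7,4.714), (7,2.333), (6,2), (3.714,6).
By the shoelace formula its area is 7.44.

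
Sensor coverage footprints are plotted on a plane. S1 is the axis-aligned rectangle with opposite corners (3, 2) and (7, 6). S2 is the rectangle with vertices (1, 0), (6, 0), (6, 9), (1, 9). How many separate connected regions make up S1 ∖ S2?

1

S1 ∖ S2 is a single connected region.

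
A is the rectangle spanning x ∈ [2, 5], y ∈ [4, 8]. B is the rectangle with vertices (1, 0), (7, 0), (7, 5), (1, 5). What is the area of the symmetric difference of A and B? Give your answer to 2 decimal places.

|A∩B|: x∈[2,5], y∈[4,5] → 3·1 = 3.
|A △ B| = |A| + |B| − 2·|A∩B| = 12 + 30 − 6 = 36.00.

36.00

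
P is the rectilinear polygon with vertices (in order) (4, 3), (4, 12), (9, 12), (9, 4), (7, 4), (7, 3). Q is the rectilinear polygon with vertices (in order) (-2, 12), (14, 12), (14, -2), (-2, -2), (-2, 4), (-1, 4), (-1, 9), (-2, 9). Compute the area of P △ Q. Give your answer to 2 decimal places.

176.00

|P| = 43, |Q| = 219, |P∩Q| = 43.
|P △ Q| = |P| + |Q| − 2·|P∩Q| = 43 + 219 − 86 = 176.00.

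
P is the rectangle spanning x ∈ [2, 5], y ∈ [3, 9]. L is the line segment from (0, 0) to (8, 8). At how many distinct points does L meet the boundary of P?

The segment meets the boundary at (5,5), (3,3).

2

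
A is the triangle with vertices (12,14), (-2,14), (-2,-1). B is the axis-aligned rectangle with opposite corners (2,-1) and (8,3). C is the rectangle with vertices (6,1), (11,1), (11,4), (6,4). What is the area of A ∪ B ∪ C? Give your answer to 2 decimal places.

By inclusion–exclusion:
Individual areas: |A| = 105, |B| = 24, |C| = 15.
|A∩B| = 0.
|A∩C| = 0.
|B∩C|: x∈[6,8], y∈[1,3] → 2·2 = 4.
|A∩B∩C| = 0.
|A ∪ B ∪ C| = 144 − 4 + 0 = 140.00.

140.00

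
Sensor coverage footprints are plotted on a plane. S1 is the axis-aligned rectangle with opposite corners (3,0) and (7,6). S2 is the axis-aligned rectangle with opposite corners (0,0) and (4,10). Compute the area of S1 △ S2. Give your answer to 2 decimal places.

|S1∩S2|: x∈[3,4], y∈[0,6] → 1·6 = 6.
|S1 △ S2| = |S1| + |S2| − 2·|S1∩S2| = 24 + 40 − 12 = 52.00.

52.00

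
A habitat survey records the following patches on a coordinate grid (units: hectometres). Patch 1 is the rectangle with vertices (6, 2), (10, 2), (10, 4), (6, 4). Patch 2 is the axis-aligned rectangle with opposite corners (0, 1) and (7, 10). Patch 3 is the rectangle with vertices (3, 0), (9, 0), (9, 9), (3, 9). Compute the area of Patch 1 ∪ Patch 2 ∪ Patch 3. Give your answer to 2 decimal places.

By inclusion–exclusion:
Individual areas: |Patch 1| = 8, |Patch 2| = 63, |Patch 3| = 54.
|Patch 1∩Patch 2|: x∈[6,7], y∈[2,4] → 1·2 = 2.
|Patch 1∩Patch 3|: x∈[6,9], y∈[2,4] → 3·2 = 6.
|Patch 2∩Patch 3|: x∈[3,7], y∈[1,9] → 4·8 = 32.
|Patch 1∩Patch 2∩Patch 3| = 2.
|Patch 1 ∪ Patch 2 ∪ Patch 3| = 125 − 40 + 2 = 87.00.

87.00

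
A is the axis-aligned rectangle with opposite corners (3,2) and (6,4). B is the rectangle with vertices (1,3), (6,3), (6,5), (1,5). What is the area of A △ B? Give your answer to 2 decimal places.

10.00

|A∩B|: x∈[3,6], y∈[3,4] → 3·1 = 3.
|A △ B| = |A| + |B| − 2·|A∩B| = 6 + 10 − 6 = 10.00.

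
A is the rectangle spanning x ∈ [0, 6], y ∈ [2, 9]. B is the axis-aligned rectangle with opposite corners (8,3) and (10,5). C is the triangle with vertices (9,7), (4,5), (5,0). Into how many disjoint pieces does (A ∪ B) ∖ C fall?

2

(A ∪ B) ∖ C splits into 2 disjoint pieces (area 36.1, area 4).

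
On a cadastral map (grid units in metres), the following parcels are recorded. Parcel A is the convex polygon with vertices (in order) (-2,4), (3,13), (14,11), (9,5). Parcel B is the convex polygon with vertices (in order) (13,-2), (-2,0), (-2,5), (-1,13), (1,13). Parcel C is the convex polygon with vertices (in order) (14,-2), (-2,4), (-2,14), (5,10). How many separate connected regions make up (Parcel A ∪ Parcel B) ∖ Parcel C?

3

(Parcel A ∪ Parcel B) ∖ Parcel C splits into 3 disjoint pieces (area 42.212, area 32.7321, area 0.8224).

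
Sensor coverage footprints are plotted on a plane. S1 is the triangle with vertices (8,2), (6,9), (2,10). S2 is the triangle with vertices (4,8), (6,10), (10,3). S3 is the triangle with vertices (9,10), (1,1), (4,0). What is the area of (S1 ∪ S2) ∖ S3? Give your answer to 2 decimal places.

|S1 ∪ S2| = 19.4.
|(S1 ∪ S2) ∩ S3| = 3.5324.
|(S1 ∪ S2) ∖ S3| = 19.4 − 3.5324 = 15.87.

15.87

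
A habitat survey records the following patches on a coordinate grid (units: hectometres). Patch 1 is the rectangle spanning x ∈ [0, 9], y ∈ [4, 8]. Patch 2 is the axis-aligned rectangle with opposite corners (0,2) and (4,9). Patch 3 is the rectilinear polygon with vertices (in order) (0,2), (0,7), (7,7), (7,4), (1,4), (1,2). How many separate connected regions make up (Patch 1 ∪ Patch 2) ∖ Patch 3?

2

(Patch 1 ∪ Patch 2) ∖ Patch 3 splits into 2 disjoint pieces (area 19, area 6).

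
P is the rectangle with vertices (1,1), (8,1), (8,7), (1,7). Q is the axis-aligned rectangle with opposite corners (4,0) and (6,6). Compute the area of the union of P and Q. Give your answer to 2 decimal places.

By inclusion–exclusion:
Individual areas: |P| = 42, |Q| = 12.
|P∩Q|: x∈[4,6], y∈[1,6] → 2·5 = 10.
|P ∪ Q| = 54 − 10 = 44.00.

44.00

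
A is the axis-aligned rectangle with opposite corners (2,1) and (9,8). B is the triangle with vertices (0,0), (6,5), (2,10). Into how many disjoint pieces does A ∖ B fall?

1

A ∖ B is a single connected region.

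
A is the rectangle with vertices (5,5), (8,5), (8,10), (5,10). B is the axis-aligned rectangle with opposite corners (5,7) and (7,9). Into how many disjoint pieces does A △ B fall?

1

A △ B is a single connected region.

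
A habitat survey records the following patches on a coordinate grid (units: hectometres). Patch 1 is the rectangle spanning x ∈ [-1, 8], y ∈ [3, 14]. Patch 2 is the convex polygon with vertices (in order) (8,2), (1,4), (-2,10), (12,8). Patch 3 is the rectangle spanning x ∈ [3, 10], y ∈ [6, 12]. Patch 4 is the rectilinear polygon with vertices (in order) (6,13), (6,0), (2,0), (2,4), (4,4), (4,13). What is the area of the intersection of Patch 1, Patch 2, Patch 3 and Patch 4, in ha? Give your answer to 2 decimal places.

The intersection is the polygon with vertices (4,6), (4,9.143), (6,8.857), (6,6).
By the shoelace formula its area is 6.00.

6.00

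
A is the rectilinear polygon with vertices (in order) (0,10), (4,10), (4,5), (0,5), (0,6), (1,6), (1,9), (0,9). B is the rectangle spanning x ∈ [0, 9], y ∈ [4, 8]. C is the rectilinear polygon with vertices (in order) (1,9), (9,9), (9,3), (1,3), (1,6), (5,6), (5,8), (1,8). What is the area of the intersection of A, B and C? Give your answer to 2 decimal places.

3.00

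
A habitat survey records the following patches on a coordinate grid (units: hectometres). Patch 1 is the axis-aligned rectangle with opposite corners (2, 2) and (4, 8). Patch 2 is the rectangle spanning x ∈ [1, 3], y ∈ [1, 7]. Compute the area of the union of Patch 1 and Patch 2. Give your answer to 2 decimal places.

By inclusion–exclusion:
Individual areas: |Patch 1| = 12, |Patch 2| = 12.
|Patch 1∩Patch 2|: x∈[2,3], y∈[2,7] → 1·5 = 5.
|Patch 1 ∪ Patch 2| = 24 − 5 = 19.00.

19.00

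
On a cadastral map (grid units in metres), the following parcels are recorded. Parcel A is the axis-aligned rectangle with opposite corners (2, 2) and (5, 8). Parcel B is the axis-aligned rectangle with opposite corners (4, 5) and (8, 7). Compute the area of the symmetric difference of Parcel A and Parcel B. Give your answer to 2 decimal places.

22.00

|Parcel A∩Parcel B|: x∈[4,5], y∈[5,7] → 1·2 = 2.
|Parcel A △ Parcel B| = |Parcel A| + |Parcel B| − 2·|Parcel A∩Parcel B| = 18 + 8 − 4 = 22.00.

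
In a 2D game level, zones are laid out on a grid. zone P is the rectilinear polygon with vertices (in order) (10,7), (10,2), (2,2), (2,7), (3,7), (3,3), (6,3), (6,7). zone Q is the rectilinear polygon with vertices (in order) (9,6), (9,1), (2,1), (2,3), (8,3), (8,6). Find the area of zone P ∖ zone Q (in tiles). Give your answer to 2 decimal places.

|zone P| = 28, |zone P∩zone Q| = 10.
|zone P ∖ zone Q| = |zone P| − |zone P∩zone Q| = 28 − 10 = 18.00.

18.00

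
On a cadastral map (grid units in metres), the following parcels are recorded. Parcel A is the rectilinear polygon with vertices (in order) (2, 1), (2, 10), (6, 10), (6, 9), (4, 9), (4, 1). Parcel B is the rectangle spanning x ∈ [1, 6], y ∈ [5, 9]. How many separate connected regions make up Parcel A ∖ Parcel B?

Parcel A ∖ Parcel B splits into 2 disjoint pieces (area 8, area 4).

2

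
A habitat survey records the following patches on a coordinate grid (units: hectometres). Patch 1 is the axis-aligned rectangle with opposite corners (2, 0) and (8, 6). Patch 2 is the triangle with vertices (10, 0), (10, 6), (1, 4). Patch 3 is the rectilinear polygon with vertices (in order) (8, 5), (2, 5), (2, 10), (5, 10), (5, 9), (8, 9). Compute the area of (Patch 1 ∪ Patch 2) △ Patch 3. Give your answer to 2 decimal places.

62.00

|Patch 1 ∪ Patch 2| = 47.
|(Patch 1 ∪ Patch 2) ∩ Patch 3| = 6.
|(Patch 1 ∪ Patch 2) △ Patch 3| = 47 + 27 − 12 = 62.00.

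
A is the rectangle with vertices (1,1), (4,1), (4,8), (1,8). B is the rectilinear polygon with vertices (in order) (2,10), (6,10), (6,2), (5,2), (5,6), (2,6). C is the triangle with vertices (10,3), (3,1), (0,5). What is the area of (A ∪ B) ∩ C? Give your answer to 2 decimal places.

|A ∪ B| = 37.
|(A ∪ B) ∩ C| = 9.59.

9.59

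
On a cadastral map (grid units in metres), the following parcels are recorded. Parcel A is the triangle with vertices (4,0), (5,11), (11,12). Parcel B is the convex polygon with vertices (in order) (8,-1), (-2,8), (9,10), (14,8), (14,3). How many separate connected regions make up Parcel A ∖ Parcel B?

2

Parcel A ∖ Parcel B splits into 2 disjoint pieces (area 1.0089, area 9.5384).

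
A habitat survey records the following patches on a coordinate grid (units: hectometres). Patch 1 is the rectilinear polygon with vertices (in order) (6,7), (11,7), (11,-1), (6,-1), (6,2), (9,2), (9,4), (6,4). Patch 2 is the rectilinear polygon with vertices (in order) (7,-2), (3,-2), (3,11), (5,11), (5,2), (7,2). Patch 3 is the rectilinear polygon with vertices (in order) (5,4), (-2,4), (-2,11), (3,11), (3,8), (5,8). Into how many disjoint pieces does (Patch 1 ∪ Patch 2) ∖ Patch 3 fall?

2

(Patch 1 ∪ Patch 2) ∖ Patch 3 splits into 2 disjoint pieces (area 51, area 6).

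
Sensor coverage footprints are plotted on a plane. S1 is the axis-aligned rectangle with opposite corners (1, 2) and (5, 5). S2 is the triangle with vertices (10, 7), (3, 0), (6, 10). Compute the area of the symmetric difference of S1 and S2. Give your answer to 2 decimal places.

|S1| = 12, |S2| = 24.5, |S1∩S2| = 2.85.
|S1 △ S2| = |S1| + |S2| − 2·|S1∩S2| = 12 + 24.5 − 5.7 = 30.80.

30.80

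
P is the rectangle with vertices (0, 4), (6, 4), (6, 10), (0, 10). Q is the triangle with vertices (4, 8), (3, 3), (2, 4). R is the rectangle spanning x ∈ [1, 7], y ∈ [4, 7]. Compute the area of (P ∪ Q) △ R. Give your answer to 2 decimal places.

|P ∪ Q| = 36.6.
|(P ∪ Q) ∩ R| = 15.
|(P ∪ Q) △ R| = 36.6 + 18 − 30 = 24.60.

24.60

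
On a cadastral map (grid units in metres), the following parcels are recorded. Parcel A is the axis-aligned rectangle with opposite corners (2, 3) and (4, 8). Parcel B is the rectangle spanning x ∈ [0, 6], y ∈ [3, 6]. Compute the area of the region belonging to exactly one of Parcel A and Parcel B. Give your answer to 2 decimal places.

16.00

|Parcel A∩Parcel B|: x∈[2,4], y∈[3,6] → 2·3 = 6.
|Parcel A △ Parcel B| = |Parcel A| + |Parcel B| − 2·|Parcel A∩Parcel B| = 10 + 18 − 12 = 16.00.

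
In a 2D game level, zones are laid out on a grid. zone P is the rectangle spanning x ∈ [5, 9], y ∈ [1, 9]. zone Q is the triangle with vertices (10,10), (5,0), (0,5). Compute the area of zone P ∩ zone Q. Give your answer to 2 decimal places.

17.50

The intersection is the polygon with vertices (9,9), (9,8), (5.5,1), (5,1), (5,7.5), (8,9).
By the shoelace formula its area is 17.50.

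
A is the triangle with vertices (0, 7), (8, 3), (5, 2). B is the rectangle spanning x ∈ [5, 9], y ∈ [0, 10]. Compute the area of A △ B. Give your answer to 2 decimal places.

42.50

|A| = 10, |B| = 40, |A∩B| = 3.75.
|A △ B| = |A| + |B| − 2·|A∩B| = 10 + 40 − 7.5 = 42.50.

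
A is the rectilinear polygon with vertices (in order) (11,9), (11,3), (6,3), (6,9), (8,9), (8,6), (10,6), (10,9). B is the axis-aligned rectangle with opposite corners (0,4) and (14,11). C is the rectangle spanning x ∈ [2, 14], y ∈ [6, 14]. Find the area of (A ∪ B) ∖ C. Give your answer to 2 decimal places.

43.00

|A ∪ B| = 103.
|(A ∪ B) ∩ C| = 60.
|(A ∪ B) ∖ C| = 103 − 60 = 43.00.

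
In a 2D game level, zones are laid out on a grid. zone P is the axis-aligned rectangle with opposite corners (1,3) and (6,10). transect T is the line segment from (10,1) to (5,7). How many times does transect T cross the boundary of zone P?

1

The segment meets the boundary at (6,5.8).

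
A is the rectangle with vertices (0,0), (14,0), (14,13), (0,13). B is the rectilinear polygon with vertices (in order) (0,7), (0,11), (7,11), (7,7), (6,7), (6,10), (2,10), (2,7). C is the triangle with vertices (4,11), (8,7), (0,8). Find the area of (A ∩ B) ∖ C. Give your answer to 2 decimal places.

11.77

|A ∩ B| = 16.
|(A ∩ B) ∩ C| = 4.2292.
|(A ∩ B) ∖ C| = 16 − 4.2292 = 11.77.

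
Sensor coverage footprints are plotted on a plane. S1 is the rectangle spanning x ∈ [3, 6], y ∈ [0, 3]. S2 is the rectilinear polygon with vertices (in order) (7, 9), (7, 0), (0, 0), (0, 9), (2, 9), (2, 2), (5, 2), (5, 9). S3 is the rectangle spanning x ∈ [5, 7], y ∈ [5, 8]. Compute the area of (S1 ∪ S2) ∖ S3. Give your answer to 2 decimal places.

38.00

|S1 ∪ S2| = 44.
|(S1 ∪ S2) ∩ S3| = 6.
|(S1 ∪ S2) ∖ S3| = 44 − 6 = 38.00.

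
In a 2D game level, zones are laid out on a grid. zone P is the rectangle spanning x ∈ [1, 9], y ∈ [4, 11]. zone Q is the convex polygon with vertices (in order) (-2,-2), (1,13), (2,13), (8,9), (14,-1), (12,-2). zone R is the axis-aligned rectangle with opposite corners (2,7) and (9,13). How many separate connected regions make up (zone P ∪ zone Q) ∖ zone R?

(zone P ∪ zone Q) ∖ zone R is a single connected region.

1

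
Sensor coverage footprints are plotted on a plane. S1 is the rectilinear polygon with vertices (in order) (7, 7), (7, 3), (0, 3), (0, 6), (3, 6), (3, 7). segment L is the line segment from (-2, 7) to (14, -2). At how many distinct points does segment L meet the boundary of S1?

The segment meets the boundary at (5.111,3), (0,5.875).

2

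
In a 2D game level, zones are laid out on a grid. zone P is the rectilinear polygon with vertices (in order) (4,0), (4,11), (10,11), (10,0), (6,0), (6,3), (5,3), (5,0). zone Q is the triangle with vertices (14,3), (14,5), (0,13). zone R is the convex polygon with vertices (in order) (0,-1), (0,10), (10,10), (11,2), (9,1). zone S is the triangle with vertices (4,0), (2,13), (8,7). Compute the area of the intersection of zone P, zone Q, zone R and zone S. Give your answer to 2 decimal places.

0.80

The intersection is the polygon with vertices (4.2,10), (5,10), (7,8).
By the shoelace formula its area is 0.80.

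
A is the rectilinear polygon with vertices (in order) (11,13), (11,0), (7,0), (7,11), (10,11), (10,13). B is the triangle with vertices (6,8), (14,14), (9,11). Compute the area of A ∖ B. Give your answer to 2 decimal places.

44.10

|A| = 46, |A∩B| = 1.9.
|A ∖ B| = |A| − |A∩B| = 46 − 1.9 = 44.10.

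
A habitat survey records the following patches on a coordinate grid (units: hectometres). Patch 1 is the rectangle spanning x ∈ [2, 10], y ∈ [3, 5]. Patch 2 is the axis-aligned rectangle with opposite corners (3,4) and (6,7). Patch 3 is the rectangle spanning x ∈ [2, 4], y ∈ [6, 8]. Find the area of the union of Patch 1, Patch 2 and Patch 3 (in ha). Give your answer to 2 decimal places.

By inclusion–exclusion:
Individual areas: |Patch 1| = 16, |Patch 2| = 9, |Patch 3| = 4.
|Patch 1∩Patch 2|: x∈[3,6], y∈[4,5] → 3·1 = 3.
|Patch 1∩Patch 3| = 0 (no overlap).
|Patch 2∩Patch 3|: x∈[3,4], y∈[6,7] → 1·1 = 1.
|Patch 1∩Patch 2∩Patch 3| = 0.
|Patch 1 ∪ Patch 2 ∪ Patch 3| = 29 − 4 + 0 = 25.00.

25.00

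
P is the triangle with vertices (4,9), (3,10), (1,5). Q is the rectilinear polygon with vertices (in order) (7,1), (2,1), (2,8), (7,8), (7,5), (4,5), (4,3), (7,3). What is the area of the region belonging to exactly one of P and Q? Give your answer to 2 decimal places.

|P| = 3.5, |Q| = 29, |P∩Q| = 0.9917.
|P △ Q| = |P| + |Q| − 2·|P∩Q| = 3.5 + 29 − 1.9833 = 30.52.

30.52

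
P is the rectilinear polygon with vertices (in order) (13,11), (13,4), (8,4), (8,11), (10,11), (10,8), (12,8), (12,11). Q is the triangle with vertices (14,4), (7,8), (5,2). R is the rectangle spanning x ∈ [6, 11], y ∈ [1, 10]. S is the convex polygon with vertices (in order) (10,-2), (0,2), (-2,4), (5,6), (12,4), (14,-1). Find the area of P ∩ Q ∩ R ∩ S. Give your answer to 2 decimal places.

The intersection is the polygon with vertices (8,5.143), (11,4.286), (11,4), (8,4).
By the shoelace formula its area is 2.14.

2.14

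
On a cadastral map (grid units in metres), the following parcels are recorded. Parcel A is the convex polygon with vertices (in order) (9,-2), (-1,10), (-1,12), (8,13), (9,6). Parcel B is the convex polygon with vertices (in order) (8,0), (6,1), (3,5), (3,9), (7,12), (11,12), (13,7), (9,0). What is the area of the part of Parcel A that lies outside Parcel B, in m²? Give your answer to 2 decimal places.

|Parcel A| = 82, |Parcel A∩Parcel B| = 51.9714.
|Parcel A ∖ Parcel B| = |Parcel A| − |Parcel A∩Parcel B| = 82 − 51.9714 = 30.03.

30.03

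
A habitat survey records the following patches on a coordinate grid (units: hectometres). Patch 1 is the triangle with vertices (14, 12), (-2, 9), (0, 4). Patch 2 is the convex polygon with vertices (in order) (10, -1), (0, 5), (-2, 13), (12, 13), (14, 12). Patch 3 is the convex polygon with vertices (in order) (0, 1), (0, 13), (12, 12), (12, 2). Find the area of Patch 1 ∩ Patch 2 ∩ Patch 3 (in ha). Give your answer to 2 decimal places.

36.43

The intersection is the polygon with vertices (0.854,4.488), (0,5), (0,9.375), (12,11.625), (12,10.857).
By the shoelace formula its area is 36.43.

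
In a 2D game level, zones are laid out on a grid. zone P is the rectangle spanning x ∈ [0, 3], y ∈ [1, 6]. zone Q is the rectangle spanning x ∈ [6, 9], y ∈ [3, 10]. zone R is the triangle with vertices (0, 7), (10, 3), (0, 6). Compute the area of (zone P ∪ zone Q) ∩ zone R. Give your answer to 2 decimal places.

|zone P ∪ zone Q| = 36.
|(zone P ∪ zone Q) ∩ zone R| = 2.05.

2.05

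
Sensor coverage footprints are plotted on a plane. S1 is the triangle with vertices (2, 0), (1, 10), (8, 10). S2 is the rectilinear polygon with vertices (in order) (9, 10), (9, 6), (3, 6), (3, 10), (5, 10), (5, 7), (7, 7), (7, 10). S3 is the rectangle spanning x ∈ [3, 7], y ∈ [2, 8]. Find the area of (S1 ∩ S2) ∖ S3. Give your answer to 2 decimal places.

|S1 ∩ S2| = 9.7333.
|(S1 ∩ S2) ∩ S3| = 4.9.
|(S1 ∩ S2) ∖ S3| = 9.7333 − 4.9 = 4.83.

4.83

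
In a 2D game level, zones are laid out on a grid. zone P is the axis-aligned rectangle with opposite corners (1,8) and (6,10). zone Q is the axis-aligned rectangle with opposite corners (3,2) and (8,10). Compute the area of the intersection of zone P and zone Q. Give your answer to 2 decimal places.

|zone P∩zone Q|: x∈[3,6], y∈[8,10] → 3·2 = 6.

6.00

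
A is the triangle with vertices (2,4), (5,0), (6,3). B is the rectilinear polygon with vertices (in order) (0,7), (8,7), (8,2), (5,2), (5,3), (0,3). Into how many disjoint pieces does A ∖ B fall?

A ∖ B is a single connected region.

1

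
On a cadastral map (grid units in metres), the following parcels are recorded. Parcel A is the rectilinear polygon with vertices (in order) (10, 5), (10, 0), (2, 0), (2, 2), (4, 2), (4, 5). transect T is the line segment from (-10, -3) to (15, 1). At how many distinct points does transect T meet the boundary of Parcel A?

2

The segment meets the boundary at (8.75,0), (10,0.2).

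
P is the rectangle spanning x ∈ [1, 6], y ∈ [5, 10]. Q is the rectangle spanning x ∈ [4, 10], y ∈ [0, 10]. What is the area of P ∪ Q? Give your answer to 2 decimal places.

75.00

By inclusion–exclusion:
Individual areas: |P| = 25, |Q| = 60.
|P∩Q|: x∈[4,6], y∈[5,10] → 2·5 = 10.
|P ∪ Q| = 85 − 10 = 75.00.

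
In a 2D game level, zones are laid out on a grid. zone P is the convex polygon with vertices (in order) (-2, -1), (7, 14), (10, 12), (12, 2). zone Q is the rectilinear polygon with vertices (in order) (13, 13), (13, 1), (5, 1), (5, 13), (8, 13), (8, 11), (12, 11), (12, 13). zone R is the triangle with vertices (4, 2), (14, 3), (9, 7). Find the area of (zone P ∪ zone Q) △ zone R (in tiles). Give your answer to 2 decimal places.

106.97

|zone P ∪ zone Q| = 128.5667.
|(zone P ∪ zone Q) ∩ zone R| = 22.05.
|(zone P ∪ zone Q) △ zone R| = 128.5667 + 22.5 − 44.1 = 106.97.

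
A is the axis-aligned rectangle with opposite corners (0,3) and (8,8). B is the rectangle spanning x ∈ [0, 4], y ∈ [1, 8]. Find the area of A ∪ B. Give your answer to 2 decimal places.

By inclusion–exclusion:
Individual areas: |A| = 40, |B| = 28.
|A∩B|: x∈[0,4], y∈[3,8] → 4·5 = 20.
|A ∪ B| = 68 − 20 = 48.00.

48.00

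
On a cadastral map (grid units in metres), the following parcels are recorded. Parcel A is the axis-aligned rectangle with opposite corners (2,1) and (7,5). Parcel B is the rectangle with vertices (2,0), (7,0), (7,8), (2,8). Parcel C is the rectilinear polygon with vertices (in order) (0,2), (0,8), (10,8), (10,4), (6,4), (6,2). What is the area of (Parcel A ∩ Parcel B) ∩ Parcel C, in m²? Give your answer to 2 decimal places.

The region (Parcel A ∩ Parcel B) ∩ Parcel C is the polygon with vertices (2,5), (7,5), (7,4), (6,4), (6,2), (2,2).
By the shoelace formula its area is 13.00.

13.00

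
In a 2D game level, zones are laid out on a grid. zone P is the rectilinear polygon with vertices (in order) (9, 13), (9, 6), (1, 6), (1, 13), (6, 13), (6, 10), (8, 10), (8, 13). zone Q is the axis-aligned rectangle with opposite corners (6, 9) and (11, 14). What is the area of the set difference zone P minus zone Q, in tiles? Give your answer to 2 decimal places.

44.00

|zone P| = 50, |zone P∩zone Q| = 6.
|zone P ∖ zone Q| = |zone P| − |zone P∩zone Q| = 50 − 6 = 44.00.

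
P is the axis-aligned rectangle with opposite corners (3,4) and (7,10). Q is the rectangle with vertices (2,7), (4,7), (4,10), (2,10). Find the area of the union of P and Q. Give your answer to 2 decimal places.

By inclusion–exclusion:
Individual areas: |P| = 24, |Q| = 6.
|P∩Q|: x∈[3,4], y∈[7,10] → 1·3 = 3.
|P ∪ Q| = 30 − 3 = 27.00.

27.00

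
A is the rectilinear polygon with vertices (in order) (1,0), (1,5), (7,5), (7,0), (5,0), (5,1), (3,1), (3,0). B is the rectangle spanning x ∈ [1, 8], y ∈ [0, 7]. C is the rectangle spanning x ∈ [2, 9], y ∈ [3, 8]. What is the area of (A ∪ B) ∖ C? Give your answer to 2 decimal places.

|A ∪ B| = 49.
|(A ∪ B) ∩ C| = 24.
|(A ∪ B) ∖ C| = 49 − 24 = 25.00.

25.00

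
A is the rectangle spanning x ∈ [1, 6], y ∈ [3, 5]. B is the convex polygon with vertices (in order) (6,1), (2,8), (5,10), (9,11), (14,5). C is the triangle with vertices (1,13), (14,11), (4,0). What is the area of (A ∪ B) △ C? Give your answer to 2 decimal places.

|A ∪ B| = 73.5714.
|(A ∪ B) ∩ C| = 48.1495.
|(A ∪ B) △ C| = 73.5714 + 81.5 − 96.2989 = 58.77.

58.77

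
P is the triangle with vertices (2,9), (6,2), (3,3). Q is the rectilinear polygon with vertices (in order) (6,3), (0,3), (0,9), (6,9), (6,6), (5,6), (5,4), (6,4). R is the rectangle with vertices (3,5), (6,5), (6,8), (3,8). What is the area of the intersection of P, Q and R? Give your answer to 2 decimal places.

1.45

The intersection is the polygon with vertices (4.286,5), (3,5), (3,7.25).
By the shoelace formula its area is 1.45.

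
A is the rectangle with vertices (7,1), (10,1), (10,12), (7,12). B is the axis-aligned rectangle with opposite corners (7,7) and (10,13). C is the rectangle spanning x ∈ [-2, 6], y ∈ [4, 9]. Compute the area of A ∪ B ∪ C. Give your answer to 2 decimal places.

By inclusion–exclusion:
Individual areas: |A| = 33, |B| = 18, |C| = 40.
|A∩B|: x∈[7,10], y∈[7,12] → 3·5 = 15.
|A∩C| = 0 (no overlap).
|B∩C| = 0 (no overlap).
|A∩B∩C| = 0.
|A ∪ B ∪ C| = 91 − 15 + 0 = 76.00.

76.00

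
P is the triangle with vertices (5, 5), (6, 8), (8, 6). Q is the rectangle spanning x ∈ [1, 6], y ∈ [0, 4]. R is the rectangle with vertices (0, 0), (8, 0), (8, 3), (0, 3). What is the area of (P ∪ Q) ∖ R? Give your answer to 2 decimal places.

9.00

|P ∪ Q| = 24.
|(P ∪ Q) ∩ R| = 15.
|(P ∪ Q) ∖ R| = 24 − 15 = 9.00.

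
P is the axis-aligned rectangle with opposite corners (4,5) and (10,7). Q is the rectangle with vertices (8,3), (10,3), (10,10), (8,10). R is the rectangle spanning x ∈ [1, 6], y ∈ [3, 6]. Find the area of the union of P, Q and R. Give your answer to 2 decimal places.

35.00

By inclusion–exclusion:
Individual areas: |P| = 12, |Q| = 14, |R| = 15.
|P∩Q|: x∈[8,10], y∈[5,7] → 2·2 = 4.
|P∩R|: x∈[4,6], y∈[5,6] → 2·1 = 2.
|Q∩R| = 0 (no overlap).
|P∩Q∩R| = 0.
|P ∪ Q ∪ R| = 41 − 6 + 0 = 35.00.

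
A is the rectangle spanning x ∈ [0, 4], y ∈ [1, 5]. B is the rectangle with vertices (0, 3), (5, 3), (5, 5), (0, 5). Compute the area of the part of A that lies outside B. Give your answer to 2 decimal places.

8.00

|A∩B|: x∈[0,4], y∈[3,5] → 4·2 = 8.
|A| = 16.
|A ∖ B| = |A| − |A∩B| = 16 − 8 = 8.00.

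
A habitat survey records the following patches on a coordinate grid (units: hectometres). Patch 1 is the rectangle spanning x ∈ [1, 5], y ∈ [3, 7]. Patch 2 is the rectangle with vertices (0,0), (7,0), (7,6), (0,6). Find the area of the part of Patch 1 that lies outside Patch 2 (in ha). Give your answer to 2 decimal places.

|Patch 1∩Patch 2|: x∈[1,5], y∈[3,6] → 4·3 = 12.
|Patch 1| = 16.
|Patch 1 ∖ Patch 2| = |Patch 1| − |Patch 1∩Patch 2| = 16 − 12 = 4.00.

4.00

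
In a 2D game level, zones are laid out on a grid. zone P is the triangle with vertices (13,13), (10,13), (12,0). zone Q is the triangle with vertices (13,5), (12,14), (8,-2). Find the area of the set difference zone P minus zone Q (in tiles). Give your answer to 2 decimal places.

|zone P| = 19.5, |zone P∩zone Q| = 12.2284.
|zone P ∖ zone Q| = |zone P| − |zone P∩zone Q| = 19.5 − 12.2284 = 7.27.

7.27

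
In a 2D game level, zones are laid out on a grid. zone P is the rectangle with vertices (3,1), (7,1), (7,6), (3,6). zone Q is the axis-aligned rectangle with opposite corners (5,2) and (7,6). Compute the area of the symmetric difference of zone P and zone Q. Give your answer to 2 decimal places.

12.00

|zone P∩zone Q|: x∈[5,7], y∈[2,6] → 2·4 = 8.
|zone P △ zone Q| = |zone P| + |zone Q| − 2·|zone P∩zone Q| = 20 + 8 − 16 = 12.00.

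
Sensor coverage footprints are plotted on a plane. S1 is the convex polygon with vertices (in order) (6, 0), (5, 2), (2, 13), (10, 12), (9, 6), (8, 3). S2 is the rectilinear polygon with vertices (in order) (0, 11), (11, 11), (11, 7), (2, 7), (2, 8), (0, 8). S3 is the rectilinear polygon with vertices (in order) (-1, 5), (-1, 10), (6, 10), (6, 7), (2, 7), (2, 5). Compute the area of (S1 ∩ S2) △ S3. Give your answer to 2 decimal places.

|S1 ∩ S2| = 25.6364.
|(S1 ∩ S2) ∩ S3| = 8.3182.
|(S1 ∩ S2) △ S3| = 25.6364 + 27 − 16.6364 = 36.00.

36.00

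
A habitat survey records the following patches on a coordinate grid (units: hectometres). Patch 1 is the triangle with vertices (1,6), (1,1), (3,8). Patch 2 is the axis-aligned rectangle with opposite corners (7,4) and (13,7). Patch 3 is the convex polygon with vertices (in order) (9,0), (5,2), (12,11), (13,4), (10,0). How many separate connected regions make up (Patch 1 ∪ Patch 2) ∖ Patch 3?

(Patch 1 ∪ Patch 2) ∖ Patch 3 splits into 3 disjoint pieces (area 5, area 0.6429, area 2.2937).

3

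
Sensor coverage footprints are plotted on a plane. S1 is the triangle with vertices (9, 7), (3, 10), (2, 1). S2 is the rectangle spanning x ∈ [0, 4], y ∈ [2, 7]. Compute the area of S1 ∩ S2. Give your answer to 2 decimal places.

The intersection is the polygon with vertices (2.667,7), (4,7), (4,2.714), (3.167,2), (2.111,2).
By the shoelace formula its area is 7.76.

7.76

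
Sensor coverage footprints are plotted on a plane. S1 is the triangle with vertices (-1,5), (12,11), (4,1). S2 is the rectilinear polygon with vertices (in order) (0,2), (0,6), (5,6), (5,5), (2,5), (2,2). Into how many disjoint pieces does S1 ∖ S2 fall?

S1 ∖ S2 splits into 2 disjoint pieces (area 0.6308, area 32.4833).

2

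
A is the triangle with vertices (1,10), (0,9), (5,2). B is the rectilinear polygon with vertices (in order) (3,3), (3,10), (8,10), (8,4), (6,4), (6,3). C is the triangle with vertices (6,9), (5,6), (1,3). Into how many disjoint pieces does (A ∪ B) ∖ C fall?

(A ∪ B) ∖ C is a single connected region.

1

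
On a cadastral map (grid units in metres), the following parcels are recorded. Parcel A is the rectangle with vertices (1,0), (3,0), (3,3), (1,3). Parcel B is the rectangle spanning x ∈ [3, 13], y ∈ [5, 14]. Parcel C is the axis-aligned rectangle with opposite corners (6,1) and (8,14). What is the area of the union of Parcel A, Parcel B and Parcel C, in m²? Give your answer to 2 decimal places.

By inclusion–exclusion:
Individual areas: |Parcel A| = 6, |Parcel B| = 90, |Parcel C| = 26.
|Parcel A∩Parcel B| = 0 (no overlap).
|Parcel A∩Parcel C| = 0 (no overlap).
|Parcel B∩Parcel C|: x∈[6,8], y∈[5,14] → 2·9 = 18.
|Parcel A∩Parcel B∩Parcel C| = 0.
|Parcel A ∪ Parcel B ∪ Parcel C| = 122 − 18 + 0 = 104.00.

104.00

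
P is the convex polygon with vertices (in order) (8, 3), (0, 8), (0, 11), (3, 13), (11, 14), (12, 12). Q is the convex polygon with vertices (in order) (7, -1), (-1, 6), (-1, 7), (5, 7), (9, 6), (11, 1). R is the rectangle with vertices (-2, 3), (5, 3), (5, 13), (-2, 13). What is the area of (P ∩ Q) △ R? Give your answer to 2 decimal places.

|P ∩ Q| = 13.7342.
|(P ∩ Q) ∩ R| = 3.6125.
|(P ∩ Q) △ R| = 13.7342 + 70 − 7.225 = 76.51.

76.51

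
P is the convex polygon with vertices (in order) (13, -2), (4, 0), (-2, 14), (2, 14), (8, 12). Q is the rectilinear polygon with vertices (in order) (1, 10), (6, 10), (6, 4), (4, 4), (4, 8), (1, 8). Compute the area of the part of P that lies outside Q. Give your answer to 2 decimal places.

|P| = 126, |P∩Q| = 18.
|P ∖ Q| = |P| − |P∩Q| = 126 − 18 = 108.00.

108.00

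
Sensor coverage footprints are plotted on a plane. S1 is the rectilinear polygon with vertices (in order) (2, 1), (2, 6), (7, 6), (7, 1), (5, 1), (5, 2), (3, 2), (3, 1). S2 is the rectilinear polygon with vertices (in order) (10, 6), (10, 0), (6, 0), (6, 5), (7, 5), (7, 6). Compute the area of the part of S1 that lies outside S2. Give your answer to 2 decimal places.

|S1| = 23, |S1∩S2| = 4.
|S1 ∖ S2| = |S1| − |S1∩S2| = 23 − 4 = 19.00.

19.00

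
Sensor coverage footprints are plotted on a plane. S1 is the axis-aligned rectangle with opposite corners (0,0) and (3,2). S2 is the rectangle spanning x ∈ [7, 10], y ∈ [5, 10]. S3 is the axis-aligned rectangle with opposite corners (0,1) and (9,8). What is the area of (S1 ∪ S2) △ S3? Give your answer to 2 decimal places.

66.00

|S1 ∪ S2| = 21.
|(S1 ∪ S2) ∩ S3| = 9.
|(S1 ∪ S2) △ S3| = 21 + 63 − 18 = 66.00.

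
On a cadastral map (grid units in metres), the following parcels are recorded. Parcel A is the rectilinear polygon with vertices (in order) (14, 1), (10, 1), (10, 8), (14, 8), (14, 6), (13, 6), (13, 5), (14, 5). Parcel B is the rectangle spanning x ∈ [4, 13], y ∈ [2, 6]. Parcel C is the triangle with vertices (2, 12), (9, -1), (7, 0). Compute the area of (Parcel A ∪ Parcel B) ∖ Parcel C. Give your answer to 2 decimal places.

|Parcel A ∪ Parcel B| = 51.
|(Parcel A ∪ Parcel B) ∩ Parcel C| = 3.8974.
|(Parcel A ∪ Parcel B) ∖ Parcel C| = 51 − 3.8974 = 47.10.

47.10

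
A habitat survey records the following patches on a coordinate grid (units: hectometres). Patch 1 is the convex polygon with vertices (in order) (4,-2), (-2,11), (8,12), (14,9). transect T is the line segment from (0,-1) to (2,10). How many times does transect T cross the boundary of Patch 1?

1

The segment meets the boundary at (1,4.5).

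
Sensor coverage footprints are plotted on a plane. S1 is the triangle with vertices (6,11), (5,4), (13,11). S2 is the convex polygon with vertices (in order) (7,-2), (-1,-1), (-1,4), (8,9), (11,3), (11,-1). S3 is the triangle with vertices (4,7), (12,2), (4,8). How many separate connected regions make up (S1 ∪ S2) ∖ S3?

(S1 ∪ S2) ∖ S3 splits into 2 disjoint pieces (area 28.3213, area 78.611).

2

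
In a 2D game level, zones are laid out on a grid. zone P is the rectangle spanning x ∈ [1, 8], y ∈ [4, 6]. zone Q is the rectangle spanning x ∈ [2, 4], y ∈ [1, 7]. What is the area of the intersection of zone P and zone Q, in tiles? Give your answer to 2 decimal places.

4.00

|zone P∩zone Q|: x∈[2,4], y∈[4,6] → 2·2 = 4.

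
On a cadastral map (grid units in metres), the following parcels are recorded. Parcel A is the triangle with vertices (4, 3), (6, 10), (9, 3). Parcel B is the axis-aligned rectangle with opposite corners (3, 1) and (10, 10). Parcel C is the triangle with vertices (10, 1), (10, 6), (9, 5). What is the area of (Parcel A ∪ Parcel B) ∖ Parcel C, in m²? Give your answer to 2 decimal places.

|Parcel A ∪ Parcel B| = 63.
|(Parcel A ∪ Parcel B) ∩ Parcel C| = 2.5.
|(Parcel A ∪ Parcel B) ∖ Parcel C| = 63 − 2.5 = 60.50.

60.50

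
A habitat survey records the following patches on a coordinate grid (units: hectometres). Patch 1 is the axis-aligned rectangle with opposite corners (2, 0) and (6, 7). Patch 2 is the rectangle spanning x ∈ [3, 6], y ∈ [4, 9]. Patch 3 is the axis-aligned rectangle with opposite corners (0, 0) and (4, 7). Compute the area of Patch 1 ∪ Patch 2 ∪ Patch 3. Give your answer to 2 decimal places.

48.00

By inclusion–exclusion:
Individual areas: |Patch 1| = 28, |Patch 2| = 15, |Patch 3| = 28.
|Patch 1∩Patch 2|: x∈[3,6], y∈[4,7] → 3·3 = 9.
|Patch 1∩Patch 3|: x∈[2,4], y∈[0,7] → 2·7 = 14.
|Patch 2∩Patch 3|: x∈[3,4], y∈[4,7] → 1·3 = 3.
|Patch 1∩Patch 2∩Patch 3| = 3.
|Patch 1 ∪ Patch 2 ∪ Patch 3| = 71 − 26 + 3 = 48.00.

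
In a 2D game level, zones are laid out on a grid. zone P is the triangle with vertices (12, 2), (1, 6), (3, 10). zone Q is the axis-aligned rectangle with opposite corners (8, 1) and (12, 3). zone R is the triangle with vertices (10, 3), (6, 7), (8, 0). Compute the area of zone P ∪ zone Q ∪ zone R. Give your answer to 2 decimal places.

35.71

By inclusion–exclusion:
Individual areas: |zone P| = 26, |zone Q| = 8, |zone R| = 10.
|zone P∩zone Q| = 0.8125.
|zone P∩zone R| = 4.8957.
|zone Q∩zone R| = 2.6667.
|zone P∩zone Q∩zone R| = 0.0823.
|zone P ∪ zone Q ∪ zone R| = 44 − 8.3749 + 0.0823 = 35.71.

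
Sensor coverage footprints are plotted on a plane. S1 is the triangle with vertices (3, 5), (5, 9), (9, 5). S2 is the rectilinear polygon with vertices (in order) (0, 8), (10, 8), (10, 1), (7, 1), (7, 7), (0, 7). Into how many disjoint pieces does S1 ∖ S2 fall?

2

S1 ∖ S2 splits into 2 disjoint pieces (area 7, area 0.75).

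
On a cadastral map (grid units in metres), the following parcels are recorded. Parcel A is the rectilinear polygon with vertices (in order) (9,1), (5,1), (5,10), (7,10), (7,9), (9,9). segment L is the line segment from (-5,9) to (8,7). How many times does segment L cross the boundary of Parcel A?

The segment meets the boundary at (5,7.462).

1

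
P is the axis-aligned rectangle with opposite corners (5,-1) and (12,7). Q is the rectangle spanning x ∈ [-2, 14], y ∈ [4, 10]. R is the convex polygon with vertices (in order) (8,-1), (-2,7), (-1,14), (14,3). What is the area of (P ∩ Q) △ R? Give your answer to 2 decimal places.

89.75

|P ∩ Q| = 21.
|(P ∩ Q) ∩ R| = 16.6242.
|(P ∩ Q) △ R| = 21 + 102 − 33.2485 = 89.75.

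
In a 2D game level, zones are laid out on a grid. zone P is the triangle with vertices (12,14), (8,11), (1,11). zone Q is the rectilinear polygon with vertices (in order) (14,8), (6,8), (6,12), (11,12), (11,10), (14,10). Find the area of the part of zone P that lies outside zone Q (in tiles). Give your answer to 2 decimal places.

7.83

|zone P| = 10.5, |zone P∩zone Q| = 2.6667.
|zone P ∖ zone Q| = |zone P| − |zone P∩zone Q| = 10.5 − 2.6667 = 7.83.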